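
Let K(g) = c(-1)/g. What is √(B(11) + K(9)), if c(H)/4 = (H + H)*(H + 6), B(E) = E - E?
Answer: 2*I*√10/3 ≈ 2.1082*I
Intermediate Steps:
B(E) = 0
c(H) = 8*H*(6 + H) (c(H) = 4*((H + H)*(H + 6)) = 4*((2*H)*(6 + H)) = 4*(2*H*(6 + H)) = 8*H*(6 + H))
K(g) = -40/g (K(g) = (8*(-1)*(6 - 1))/g = (8*(-1)*5)/g = -40/g)
√(B(11) + K(9)) = √(0 - 40/9) = √(-40/9) = 2*I*√10/3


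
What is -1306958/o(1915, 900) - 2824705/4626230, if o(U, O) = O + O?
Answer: -302568638867/416360700 ≈ -726.70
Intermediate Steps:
o(U, O) = 2*O
-1306958/o(1915, 900) - 2824705/4626230 = -1306958/(2*900) - 2824705/4626230 = -1306958/1800 - 2824705*1/4626230 = -1306958*1/1800 - 564941/925246 = -653479/900 - 564941/925246 = -302568638867/416360700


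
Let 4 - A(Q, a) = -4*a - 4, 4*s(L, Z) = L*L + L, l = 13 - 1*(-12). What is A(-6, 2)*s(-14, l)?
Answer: 728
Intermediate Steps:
l = 25 (l = 13 + 12 = 25)
s(L, Z) = L/4 + L²/4 (s(L, Z) = (L*L + L)/4 = (L² + L)/4 = (L + L²)/4 = L/4 + L²/4)
A(Q, a) = 8 + 4*a (A(Q, a) = 4 - (-4*a - 4) = 4 - (-4 - 4*a) = 4 + (4 + 4*a) = 8 + 4*a)
A(-6, 2)*s(-14, l) = (8 + 4*2)*((¼)*(-14)*(1 - 14)) = (8 + 8)*((¼)*(-14)*(-13)) = 16*(91/2) = 728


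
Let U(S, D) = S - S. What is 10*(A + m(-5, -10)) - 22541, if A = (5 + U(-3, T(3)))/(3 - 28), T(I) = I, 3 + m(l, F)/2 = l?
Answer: -22703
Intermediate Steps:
m(l, F) = -6 + 2*l
U(S, D) = 0
A = -1/5 (A = (5 + 0)/(3 - 28) = 5/(-25) = 5*(-1/25) = -1/5 ≈ -0.20000)
10*(A + m(-5, -10)) - 22541 = 10*(-1/5 + (-6 + 2*(-5))) - 22541 = 10*(-1/5 + (-6 - 10)) - 22541 = 10*(-1/5 - 16) - 22541 = 10*(-81/5) - 22541 = -162 - 22541 = -22703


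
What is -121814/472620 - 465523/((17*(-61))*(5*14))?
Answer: 1055865010/171537429 ≈ 6.1553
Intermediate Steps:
-121814/472620 - 465523/((17*(-61))*(5*14)) = -121814*1/472620 - 465523/((-1037*70)) = -60907/236310 - 465523/(-72590) = -60907/236310 - 465523*(-1/72590) = -60907/236310 + 465523/72590 = 1055865010/171537429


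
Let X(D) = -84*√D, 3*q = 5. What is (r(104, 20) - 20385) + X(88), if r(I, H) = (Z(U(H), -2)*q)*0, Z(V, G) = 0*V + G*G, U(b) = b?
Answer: -20385 - 168*√22 ≈ -21173.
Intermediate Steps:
q = 5/3 (q = (⅓)*5 = 5/3 ≈ 1.6667)
Z(V, G) = G² (Z(V, G) = 0 + G² = G²)
r(I, H) = 0 (r(I, H) = ((-2)²*(5/3))*0 = (4*(5/3))*0 = (20/3)*0 = 0)
(r(104, 20) - 20385) + X(88) = (0 - 20385) - 168*√22 = -20385 - 168*√22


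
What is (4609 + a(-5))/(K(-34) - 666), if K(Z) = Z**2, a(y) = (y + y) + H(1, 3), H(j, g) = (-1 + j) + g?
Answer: 2301/245 ≈ 9.3918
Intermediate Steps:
H(j, g) = -1 + g + j
a(y) = 3 + 2*y (a(y) = (y + y) + (-1 + 3 + 1) = 2*y + 3 = 3 + 2*y)
(4609 + a(-5))/(K(-34) - 666) = (4609 + (3 + 2*(-5)))/((-34)**2 - 666) = (4609 + (3 - 10))/(1156 - 666) = (4609 - 7)/490 = 4602*(1/490) = 2301/245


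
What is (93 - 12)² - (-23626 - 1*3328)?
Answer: 33515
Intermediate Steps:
(93 - 12)² - (-23626 - 1*3328) = 81² - (-23626 - 3328) = 6561 - 1*(-26954) = 6561 + 26954 = 33515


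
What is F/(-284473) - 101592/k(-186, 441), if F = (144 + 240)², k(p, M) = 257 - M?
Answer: 3609131139/6542879 ≈ 551.61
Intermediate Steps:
F = 147456 (F = 384² = 147456)
F/(-284473) - 101592/k(-186, 441) = 147456/(-284473) - 101592/(257 - 1*441) = 147456*(-1/284473) - 101592/(257 - 441) = -147456/284473 - 101592/(-184) = -147456/284473 - 101592*(-1/184) = -147456/284473 + 12699/23 = 3609131139/6542879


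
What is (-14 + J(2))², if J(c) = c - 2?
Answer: 196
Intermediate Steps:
J(c) = -2 + c
(-14 + J(2))² = (-14 + (-2 + 2))² = (-14 + 0)² = (-14)² = 196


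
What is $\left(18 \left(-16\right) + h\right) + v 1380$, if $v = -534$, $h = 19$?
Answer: $-737189$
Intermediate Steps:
$\left(18 \left(-16\right) + h\right) + v 1380 = \left(18 \left(-16\right) + 19\right) - 736920 = \left(-288 + 19\right) - 736920 = -269 - 736920 = -737189$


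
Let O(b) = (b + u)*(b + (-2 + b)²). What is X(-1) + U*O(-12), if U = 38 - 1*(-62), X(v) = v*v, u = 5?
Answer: -128799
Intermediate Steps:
X(v) = v²
U = 100 (U = 38 + 62 = 100)
O(b) = (5 + b)*(b + (-2 + b)²) (O(b) = (b + 5)*(b + (-2 + b)²) = (5 + b)*(b + (-2 + b)²))
X(-1) + U*O(-12) = (-1)² + 100*(20 + (-12)³ - 11*(-12) + 2*(-12)²) = 1 + 100*(20 - 1728 + 132 + 2*144) = 1 + 100*(20 - 1728 + 132 + 288) = 1 + 100*(-1288) = 1 - 128800 = -128799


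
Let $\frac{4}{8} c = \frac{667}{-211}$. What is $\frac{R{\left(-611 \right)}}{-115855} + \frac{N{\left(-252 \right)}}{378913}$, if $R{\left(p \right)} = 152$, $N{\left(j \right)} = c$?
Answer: $- \frac{723944018}{544863632045} \approx -0.0013287$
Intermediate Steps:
$c = - \frac{1334}{211}$ ($c = 2 \frac{667}{-211} = 2 \cdot 667 \left(- \frac{1}{211}\right) = 2 \left(- \frac{667}{211}\right) = - \frac{1334}{211} \approx -6.3223$)
$N{\left(j \right)} = - \frac{1334}{211}$
$\frac{R{\left(-611 \right)}}{-115855} + \frac{N{\left(-252 \right)}}{378913} = \frac{152}{-115855} - \frac{1334}{211 \cdot 378913} = 152 \left(- \frac{1}{115855}\right) - \frac{1334}{79950643} = - \frac{152}{115855} - \frac{1334}{79950643} = - \frac{723944018}{544863632045}$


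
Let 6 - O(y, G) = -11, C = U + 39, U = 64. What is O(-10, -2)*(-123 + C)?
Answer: -340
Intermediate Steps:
C = 103 (C = 64 + 39 = 103)
O(y, G) = 17 (O(y, G) = 6 - 1*(-11) = 6 + 11 = 17)
O(-10, -2)*(-123 + C) = 17*(-123 + 103) = 17*(-20) = -340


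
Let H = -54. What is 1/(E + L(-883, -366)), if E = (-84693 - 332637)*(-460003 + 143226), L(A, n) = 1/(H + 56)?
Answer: 2/264401090821 ≈ 7.5643e-12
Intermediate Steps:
L(A, n) = ½ (L(A, n) = 1/(-54 + 56) = 1/2 = ½)
E = 132200545410 (E = -417330*(-316777) = 132200545410)
1/(E + L(-883, -366)) = 1/(132200545410 + ½) = 1/(264401090821/2) = 2/264401090821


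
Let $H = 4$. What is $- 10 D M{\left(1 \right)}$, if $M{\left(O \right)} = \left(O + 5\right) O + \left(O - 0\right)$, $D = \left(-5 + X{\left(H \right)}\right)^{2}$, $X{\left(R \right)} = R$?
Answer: $-70$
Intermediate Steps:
$D = 1$ ($D = \left(-5 + 4\right)^{2} = \left(-1\right)^{2} = 1$)
$M{\left(O \right)} = O + O \left(5 + O\right)$ ($M{\left(O \right)} = \left(5 + O\right) O + \left(O + 0\right) = O \left(5 + O\right) + O = O + O \left(5 + O\right)$)
$- 10 D M{\left(1 \right)} = \left(-10\right) 1 \cdot 1 \left(6 + 1\right) = - 10 \cdot 1 \cdot 7 = \left(-10\right) 7 = -70$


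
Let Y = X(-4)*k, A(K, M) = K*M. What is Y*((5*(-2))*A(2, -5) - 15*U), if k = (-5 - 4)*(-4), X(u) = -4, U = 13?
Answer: 13680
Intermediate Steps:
k = 36 (k = -9*(-4) = 36)
Y = -144 (Y = -4*36 = -144)
Y*((5*(-2))*A(2, -5) - 15*U) = -144*((5*(-2))*(2*(-5)) - 15*13) = -144*(-10*(-10) - 195) = -144*(100 - 195) = -144*(-95) = 13680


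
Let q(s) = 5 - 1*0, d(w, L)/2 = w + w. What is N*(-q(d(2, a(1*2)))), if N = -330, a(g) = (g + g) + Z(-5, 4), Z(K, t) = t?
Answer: 1650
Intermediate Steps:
a(g) = 4 + 2*g (a(g) = (g + g) + 4 = 2*g + 4 = 4 + 2*g)
d(w, L) = 4*w (d(w, L) = 2*(w + w) = 2*(2*w) = 4*w)
q(s) = 5 (q(s) = 5 + 0 = 5)
N*(-q(d(2, a(1*2)))) = -(-330)*5 = -330*(-5) = 1650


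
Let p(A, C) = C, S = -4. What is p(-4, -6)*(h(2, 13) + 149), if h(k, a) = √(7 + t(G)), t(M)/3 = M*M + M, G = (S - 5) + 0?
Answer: -894 - 6*√223 ≈ -983.60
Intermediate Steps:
G = -9 (G = (-4 - 5) + 0 = -9 + 0 = -9)
t(M) = 3*M + 3*M² (t(M) = 3*(M*M + M) = 3*(M² + M) = 3*(M + M²) = 3*M + 3*M²)
h(k, a) = √223 (h(k, a) = √(7 + 3*(-9)*(1 - 9)) = √(7 + 3*(-9)*(-8)) = √(7 + 216) = √223)
p(-4, -6)*(h(2, 13) + 149) = -6*(√223 + 149) = -6*(149 + √223) = -894 - 6*√223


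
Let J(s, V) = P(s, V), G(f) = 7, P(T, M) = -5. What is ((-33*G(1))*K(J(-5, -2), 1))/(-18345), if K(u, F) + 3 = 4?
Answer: 77/6115 ≈ 0.012592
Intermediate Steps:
J(s, V) = -5
K(u, F) = 1 (K(u, F) = -3 + 4 = 1)
((-33*G(1))*K(J(-5, -2), 1))/(-18345) = (-33*7*1)/(-18345) = -231*1*(-1/18345) = -231*(-1/18345) = 77/6115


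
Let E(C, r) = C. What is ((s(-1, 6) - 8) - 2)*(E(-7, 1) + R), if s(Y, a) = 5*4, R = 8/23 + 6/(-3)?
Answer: -1990/23 ≈ -86.522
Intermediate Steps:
R = -38/23 (R = 8*(1/23) + 6*(-1/3) = 8/23 - 2 = -38/23 ≈ -1.6522)
s(Y, a) = 20
((s(-1, 6) - 8) - 2)*(E(-7, 1) + R) = ((20 - 8) - 2)*(-7 - 38/23) = (12 - 2)*(-199/23) = 10*(-199/23) = -1990/23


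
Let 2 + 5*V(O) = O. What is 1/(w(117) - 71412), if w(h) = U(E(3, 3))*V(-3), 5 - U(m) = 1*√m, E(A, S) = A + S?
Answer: -71417/5100387883 - √6/5100387883 ≈ -1.4003e-5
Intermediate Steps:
V(O) = -⅖ + O/5
U(m) = 5 - √m
w(h) = -5 + √6 (w(h) = (5 - √(3 + 3))*(-⅖ + (⅕)*(-3)) = (5 - √6)*(-⅖ - ⅗) = (5 - √6)*(-1) = -5 + √6)
1/(w(117) - 71412) = 1/((-5 + √6) - 71412) = 1/(-71417 + √6)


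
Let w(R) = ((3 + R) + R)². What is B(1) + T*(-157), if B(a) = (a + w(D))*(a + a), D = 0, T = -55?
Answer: 8655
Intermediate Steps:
w(R) = (3 + 2*R)²
B(a) = 2*a*(9 + a) (B(a) = (a + (3 + 2*0)²)*(a + a) = (a + (3 + 0)²)*(2*a) = (a + 3²)*(2*a) = (a + 9)*(2*a) = (9 + a)*(2*a) = 2*a*(9 + a))
B(1) + T*(-157) = 2*1*(9 + 1) - 55*(-157) = 2*1*10 + 8635 = 20 + 8635 = 8655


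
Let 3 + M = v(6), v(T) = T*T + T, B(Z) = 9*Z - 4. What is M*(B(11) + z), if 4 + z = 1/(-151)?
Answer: 535860/151 ≈ 3548.7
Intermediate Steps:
B(Z) = -4 + 9*Z
v(T) = T + T**2 (v(T) = T**2 + T = T + T**2)
z = -605/151 (z = -4 + 1/(-151) = -4 - 1/151 = -605/151 ≈ -4.0066)
M = 39 (M = -3 + 6*(1 + 6) = -3 + 6*7 = -3 + 42 = 39)
M*(B(11) + z) = 39*((-4 + 9*11) - 605/151) = 39*((-4 + 99) - 605/151) = 39*(95 - 605/151) = 39*(13740/151) = 535860/151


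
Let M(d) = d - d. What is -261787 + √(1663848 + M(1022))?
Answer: -261787 + 6*√46218 ≈ -2.6050e+5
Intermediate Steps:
M(d) = 0
-261787 + √(1663848 + M(1022)) = -261787 + √(1663848 + 0) = -261787 + √1663848 = -261787 + 6*√46218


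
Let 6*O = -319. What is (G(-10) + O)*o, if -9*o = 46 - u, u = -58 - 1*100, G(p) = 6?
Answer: 9622/9 ≈ 1069.1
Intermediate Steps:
u = -158 (u = -58 - 100 = -158)
O = -319/6 (O = (1/6)*(-319) = -319/6 ≈ -53.167)
o = -68/3 (o = -(46 - 1*(-158))/9 = -(46 + 158)/9 = -1/9*204 = -68/3 ≈ -22.667)
(G(-10) + O)*o = (6 - 319/6)*(-68/3) = -283/6*(-68/3) = 9622/9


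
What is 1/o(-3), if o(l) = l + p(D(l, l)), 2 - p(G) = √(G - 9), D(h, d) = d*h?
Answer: -1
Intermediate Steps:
p(G) = 2 - √(-9 + G) (p(G) = 2 - √(G - 9) = 2 - √(-9 + G))
o(l) = 2 + l - √(-9 + l²) (o(l) = l + (2 - √(-9 + l*l)) = l + (2 - √(-9 + l²)) = 2 + l - √(-9 + l²))
1/o(-3) = 1/(2 - 3 - √(-9 + (-3)²)) = 1/(2 - 3 - √(-9 + 9)) = 1/(2 - 3 - √0) = 1/(2 - 3 - 1*0) = 1/(2 - 3 + 0) = 1/(-1) = -1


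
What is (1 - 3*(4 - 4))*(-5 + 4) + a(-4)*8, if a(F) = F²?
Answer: 127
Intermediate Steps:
(1 - 3*(4 - 4))*(-5 + 4) + a(-4)*8 = (1 - 3*(4 - 4))*(-5 + 4) + (-4)²*8 = (1 - 3*0)*(-1) + 16*8 = (1 + 0)*(-1) + 128 = 1*(-1) + 128 = -1 + 128 = 127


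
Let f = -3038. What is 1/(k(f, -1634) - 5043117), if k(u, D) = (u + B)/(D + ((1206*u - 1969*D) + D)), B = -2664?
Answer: -224875/1134070932524 ≈ -1.9829e-7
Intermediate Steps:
k(u, D) = (-2664 + u)/(-1967*D + 1206*u) (k(u, D) = (u - 2664)/(D + ((1206*u - 1969*D) + D)) = (-2664 + u)/(D + ((-1969*D + 1206*u) + D)) = (-2664 + u)/(D + (-1968*D + 1206*u)) = (-2664 + u)/(-1967*D + 1206*u))
1/(k(f, -1634) - 5043117) = 1/((2664 - 1*(-3038))/(-1206*(-3038) + 1967*(-1634)) - 5043117) = 1/((2664 + 3038)/(3663828 - 3214078) - 5043117) = 1/(5702/449750 - 5043117) = 1/((1/449750)*5702 - 5043117) = 1/(2851/224875 - 5043117) = 1/(-1134070932524/224875) = -224875/1134070932524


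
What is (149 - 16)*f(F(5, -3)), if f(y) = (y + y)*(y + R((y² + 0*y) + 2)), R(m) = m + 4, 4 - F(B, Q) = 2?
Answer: 6384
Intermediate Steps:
F(B, Q) = 2 (F(B, Q) = 4 - 1*2 = 4 - 2 = 2)
R(m) = 4 + m
f(y) = 2*y*(6 + y + y²) (f(y) = (y + y)*(y + (4 + ((y² + 0*y) + 2))) = (2*y)*(y + (4 + ((y² + 0) + 2))) = (2*y)*(y + (4 + (y² + 2))) = (2*y)*(y + (4 + (2 + y²))) = (2*y)*(y + (6 + y²)) = (2*y)*(6 + y + y²) = 2*y*(6 + y + y²))
(149 - 16)*f(F(5, -3)) = (149 - 16)*(2*2*(6 + 2 + 2²)) = 133*(2*2*(6 + 2 + 4)) = 133*(2*2*12) = 133*48 = 6384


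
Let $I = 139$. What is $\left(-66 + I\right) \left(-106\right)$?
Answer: $-7738$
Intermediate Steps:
$\left(-66 + I\right) \left(-106\right) = \left(-66 + 139\right) \left(-106\right) = 73 \left(-106\right) = -7738$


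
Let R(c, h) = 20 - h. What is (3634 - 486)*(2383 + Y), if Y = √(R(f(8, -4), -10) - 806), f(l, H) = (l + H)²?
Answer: 7501684 + 6296*I*√194 ≈ 7.5017e+6 + 87693.0*I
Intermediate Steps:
f(l, H) = (H + l)²
Y = 2*I*√194 (Y = √((20 - 1*(-10)) - 806) = √((20 + 10) - 806) = √(30 - 806) = √(-776) = 2*I*√194 ≈ 27.857*I)
(3634 - 486)*(2383 + Y) = (3634 - 486)*(2383 + 2*I*√194) = 3148*(2383 + 2*I*√194) = 7501684 + 6296*I*√194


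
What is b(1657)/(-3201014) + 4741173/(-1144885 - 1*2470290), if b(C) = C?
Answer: -15182551494397/11572225787450 ≈ -1.3120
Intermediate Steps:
b(1657)/(-3201014) + 4741173/(-1144885 - 1*2470290) = 1657/(-3201014) + 4741173/(-1144885 - 1*2470290) = 1657*(-1/3201014) + 4741173/(-1144885 - 2470290) = -1657/3201014 + 4741173/(-3615175) = -1657/3201014 + 4741173*(-1/3615175) = -1657/3201014 - 4741173/3615175 = -15182551494397/11572225787450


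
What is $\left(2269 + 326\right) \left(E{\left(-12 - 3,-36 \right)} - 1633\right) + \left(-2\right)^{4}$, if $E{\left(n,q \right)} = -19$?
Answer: $-4286924$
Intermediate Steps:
$\left(2269 + 326\right) \left(E{\left(-12 - 3,-36 \right)} - 1633\right) + \left(-2\right)^{4} = \left(2269 + 326\right) \left(-19 - 1633\right) + \left(-2\right)^{4} = 2595 \left(-1652\right) + 16 = -4286940 + 16 = -4286924$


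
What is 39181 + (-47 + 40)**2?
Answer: 39230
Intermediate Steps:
39181 + (-47 + 40)**2 = 39181 + (-7)**2 = 39181 + 49 = 39230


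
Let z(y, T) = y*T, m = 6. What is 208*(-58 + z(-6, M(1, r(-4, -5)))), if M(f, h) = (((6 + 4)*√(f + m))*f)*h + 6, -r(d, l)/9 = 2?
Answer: -19552 + 224640*√7 ≈ 5.7479e+5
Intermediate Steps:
r(d, l) = -18 (r(d, l) = -9*2 = -18)
M(f, h) = 6 + 10*f*h*√(6 + f) (M(f, h) = (((6 + 4)*√(f + 6))*f)*h + 6 = ((10*√(6 + f))*f)*h + 6 = (10*f*√(6 + f))*h + 6 = 10*f*h*√(6 + f) + 6 = 6 + 10*f*h*√(6 + f))
z(y, T) = T*y
208*(-58 + z(-6, M(1, r(-4, -5)))) = 208*(-58 + (6 + 10*1*(-18)*√(6 + 1))*(-6)) = 208*(-58 + (6 + 10*1*(-18)*√7)*(-6)) = 208*(-58 + (6 - 180*√7)*(-6)) = 208*(-58 + (-36 + 1080*√7)) = 208*(-94 + 1080*√7) = -19552 + 224640*√7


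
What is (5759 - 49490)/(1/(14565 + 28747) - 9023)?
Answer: 1894077072/390804175 ≈ 4.8466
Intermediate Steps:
(5759 - 49490)/(1/(14565 + 28747) - 9023) = -43731/(1/43312 - 9023) = -43731/(-390804175/43312) = -43731*(-43312/390804175) = 1894077072/390804175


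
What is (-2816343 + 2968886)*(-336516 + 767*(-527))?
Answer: -112992413675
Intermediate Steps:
(-2816343 + 2968886)*(-336516 + 767*(-527)) = 152543*(-336516 - 404209) = 152543*(-740725) = -112992413675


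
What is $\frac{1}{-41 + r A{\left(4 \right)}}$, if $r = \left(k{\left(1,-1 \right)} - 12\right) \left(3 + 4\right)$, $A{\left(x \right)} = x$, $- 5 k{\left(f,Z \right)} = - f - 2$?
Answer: $- \frac{5}{1801} \approx -0.0027762$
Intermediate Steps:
$k{\left(f,Z \right)} = \frac{2}{5} + \frac{f}{5}$ ($k{\left(f,Z \right)} = - \frac{- f - 2}{5} = - \frac{-2 - f}{5} = \frac{2}{5} + \frac{f}{5}$)
$r = - \frac{399}{5}$ ($r = \left(\left(\frac{2}{5} + \frac{1}{5} \cdot 1\right) - 12\right) \left(3 + 4\right) = \left(\left(\frac{2}{5} + \frac{1}{5}\right) - 12\right) 7 = \left(\frac{3}{5} - 12\right) 7 = \left(- \frac{57}{5}\right) 7 = - \frac{399}{5} \approx -79.8$)
$\frac{1}{-41 + r A{\left(4 \right)}} = \frac{1}{-41 - \frac{1596}{5}} = \frac{1}{- \frac{1801}{5}} = - \frac{5}{1801}$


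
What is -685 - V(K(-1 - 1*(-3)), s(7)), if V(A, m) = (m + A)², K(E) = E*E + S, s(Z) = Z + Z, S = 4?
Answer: -1169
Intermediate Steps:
s(Z) = 2*Z
K(E) = 4 + E² (K(E) = E*E + 4 = E² + 4 = 4 + E²)
V(A, m) = (A + m)²
-685 - V(K(-1 - 1*(-3)), s(7)) = -685 - ((4 + (-1 - 1*(-3))²) + 2*7)² = -685 - ((4 + (-1 + 3)²) + 14)² = -685 - ((4 + 2²) + 14)² = -685 - ((4 + 4) + 14)² = -685 - (8 + 14)² = -685 - 1*22² = -685 - 1*484 = -685 - 484 = -1169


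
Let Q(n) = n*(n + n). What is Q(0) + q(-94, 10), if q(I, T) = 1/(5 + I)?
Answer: -1/89 ≈ -0.011236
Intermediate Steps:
Q(n) = 2*n² (Q(n) = n*(2*n) = 2*n²)
Q(0) + q(-94, 10) = 2*0² + 1/(5 - 94) = 2*0 + 1/(-89) = 0 - 1/89 = -1/89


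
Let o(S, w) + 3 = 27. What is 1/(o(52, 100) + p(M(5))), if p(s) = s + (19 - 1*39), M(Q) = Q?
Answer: ⅑ ≈ 0.11111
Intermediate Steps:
o(S, w) = 24 (o(S, w) = -3 + 27 = 24)
p(s) = -20 + s (p(s) = s + (19 - 39) = s - 20 = -20 + s)
1/(o(52, 100) + p(M(5))) = 1/(24 + (-20 + 5)) = 1/(24 - 15) = 1/9 = ⅑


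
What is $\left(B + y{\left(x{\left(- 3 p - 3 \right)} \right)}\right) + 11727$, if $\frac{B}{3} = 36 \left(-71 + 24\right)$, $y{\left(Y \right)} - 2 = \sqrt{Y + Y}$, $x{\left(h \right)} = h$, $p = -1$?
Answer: $6653$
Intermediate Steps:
$y{\left(Y \right)} = 2 + \sqrt{2} \sqrt{Y}$ ($y{\left(Y \right)} = 2 + \sqrt{Y + Y} = 2 + \sqrt{2 Y} = 2 + \sqrt{2} \sqrt{Y}$)
$B = -5076$ ($B = 3 \cdot 36 \left(-71 + 24\right) = 3 \cdot 36 \left(-47\right) = 3 \left(-1692\right) = -5076$)
$\left(B + y{\left(x{\left(- 3 p - 3 \right)} \right)}\right) + 11727 = \left(-5076 + \left(2 + \sqrt{2} \sqrt{\left(-3\right) \left(-1\right) - 3}\right)\right) + 11727 = \left(-5076 + \left(2 + \sqrt{2} \sqrt{3 - 3}\right)\right) + 11727 = \left(-5076 + \left(2 + \sqrt{2} \sqrt{0}\right)\right) + 11727 = \left(-5076 + \left(2 + \sqrt{2} \cdot 0\right)\right) + 11727 = \left(-5076 + \left(2 + 0\right)\right) + 11727 = \left(-5076 + 2\right) + 11727 = -5074 + 11727 = 6653$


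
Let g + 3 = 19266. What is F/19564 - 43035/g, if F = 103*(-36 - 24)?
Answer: -80081840/31405111 ≈ -2.5500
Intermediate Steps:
g = 19263 (g = -3 + 19266 = 19263)
F = -6180 (F = 103*(-60) = -6180)
F/19564 - 43035/g = -6180/19564 - 43035/19263 = -6180*1/19564 - 43035*1/19263 = -1545/4891 - 14345/6421 = -80081840/31405111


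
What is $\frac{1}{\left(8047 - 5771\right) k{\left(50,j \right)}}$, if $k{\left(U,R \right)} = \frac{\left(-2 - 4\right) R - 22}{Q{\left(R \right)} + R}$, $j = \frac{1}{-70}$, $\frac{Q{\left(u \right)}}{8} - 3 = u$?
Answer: $- \frac{1671}{3491384} \approx -0.00047861$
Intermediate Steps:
$Q{\left(u \right)} = 24 + 8 u$
$j = - \frac{1}{70} \approx -0.014286$
$k{\left(U,R \right)} = \frac{-22 - 6 R}{24 + 9 R}$ ($k{\left(U,R \right)} = \frac{\left(-2 - 4\right) R - 22}{\left(24 + 8 R\right) + R} = \frac{- 6 R - 22}{24 + 9 R} = \frac{-22 - 6 R}{24 + 9 R}$)
$\frac{1}{\left(8047 - 5771\right) k{\left(50,j \right)}} = \frac{1}{\left(8047 - 5771\right) \frac{2 \left(-11 - - \frac{3}{70}\right)}{3 \left(8 + 3 \left(- \frac{1}{70}\right)\right)}} = \frac{1}{2276 \frac{2 \left(-11 + \frac{3}{70}\right)}{3 \left(8 - \frac{3}{70}\right)}} = \frac{1}{2276 \cdot \frac{2}{3} \frac{1}{\frac{557}{70}} \left(- \frac{767}{70}\right)} = \frac{1}{2276 \cdot \frac{2}{3} \cdot \frac{70}{557} \left(- \frac{767}{70}\right)} = \frac{1}{2276 \left(- \frac{1534}{1671}\right)} = \frac{1}{2276} \left(- \frac{1671}{1534}\right) = - \frac{1671}{3491384}$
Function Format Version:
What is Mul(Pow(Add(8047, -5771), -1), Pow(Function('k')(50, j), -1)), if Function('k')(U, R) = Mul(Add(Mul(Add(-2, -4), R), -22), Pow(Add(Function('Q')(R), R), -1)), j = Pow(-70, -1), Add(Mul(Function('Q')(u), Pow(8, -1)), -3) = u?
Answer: Rational(-1671, 3491384) ≈ -0.00047861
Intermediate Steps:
Function('Q')(u) = Add(24, Mul(8, u))
j = Rational(-1, 70) ≈ -0.014286
Function('k')(U, R) = Mul(Pow(Add(24, Mul(9, R)), -1), Add(-22, Mul(-6, R))) (Function('k')(U, R) = Mul(Add(Mul(Add(-2, -4), R), -22), Pow(Add(Add(24, Mul(8, R)), R), -1)) = Mul(Add(Mul(-6, R), -22), Pow(Add(24, Mul(9, R)), -1)) = Mul(Add(-22, Mul(-6, R)), Pow(Add(24, Mul(9, R)), -1)) = Mul(Pow(Add(24, Mul(9, R)), -1), Add(-22, Mul(-6, R))))
Mul(Pow(Add(8047, -5771), -1), Pow(Function('k')(50, j), -1)) = Mul(Pow(Add(8047, -5771), -1), Pow(Mul(Rational(2, 3), Pow(Add(8, Mul(3, Rational(-1, 70))), -1), Add(-11, Mul(-3, Rational(-1, 70)))), -1)) = Mul(Pow(2276, -1), Pow(Mul(Rational(2, 3), Pow(Add(8, Rational(-3, 70)), -1), Add(-11, Rational(3, 70))), -1)) = Mul(Rational(1, 2276), Pow(Mul(Rational(2, 3), Pow(Rational(557, 70), -1), Rational(-767, 70)), -1)) = Mul(Rational(1, 2276), Pow(Mul(Rational(2, 3), Rational(70, 557), Rational(-767, 70)), -1)) = Mul(Rational(1, 2276), Pow(Rational(-1534, 1671), -1)) = Mul(Rational(1, 2276), Rational(-1671, 1534)) = Rational(-1671, 3491384)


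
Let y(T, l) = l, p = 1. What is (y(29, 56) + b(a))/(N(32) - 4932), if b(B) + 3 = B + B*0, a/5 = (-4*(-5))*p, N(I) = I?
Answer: -153/4900 ≈ -0.031224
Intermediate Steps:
a = 100 (a = 5*(-4*(-5)*1) = 5*(20*1) = 5*20 = 100)
b(B) = -3 + B (b(B) = -3 + (B + B*0) = -3 + (B + 0) = -3 + B)
(y(29, 56) + b(a))/(N(32) - 4932) = (56 + (-3 + 100))/(32 - 4932) = (56 + 97)/(-4900) = 153*(-1/4900) = -153/4900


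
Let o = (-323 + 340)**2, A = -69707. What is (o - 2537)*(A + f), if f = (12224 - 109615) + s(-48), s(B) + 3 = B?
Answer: 375750952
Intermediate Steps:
s(B) = -3 + B
f = -97442 (f = (12224 - 109615) + (-3 - 48) = -97391 - 51 = -97442)
o = 289 (o = 17**2 = 289)
(o - 2537)*(A + f) = (289 - 2537)*(-69707 - 97442) = -2248*(-167149) = 375750952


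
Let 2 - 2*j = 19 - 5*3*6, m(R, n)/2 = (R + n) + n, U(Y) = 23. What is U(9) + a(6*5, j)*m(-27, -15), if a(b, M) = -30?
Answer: 3443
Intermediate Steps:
m(R, n) = 2*R + 4*n (m(R, n) = 2*((R + n) + n) = 2*(R + 2*n) = 2*R + 4*n)
j = 73/2 (j = 1 - (19 - 5*3*6)/2 = 1 - (19 - 15*6)/2 = 1 - (19 - 90)/2 = 1 - ½*(-71) = 1 + 71/2 = 73/2 ≈ 36.500)
U(9) + a(6*5, j)*m(-27, -15) = 23 - 30*(2*(-27) + 4*(-15)) = 23 - 30*(-54 - 60) = 23 - 30*(-114) = 23 + 3420 = 3443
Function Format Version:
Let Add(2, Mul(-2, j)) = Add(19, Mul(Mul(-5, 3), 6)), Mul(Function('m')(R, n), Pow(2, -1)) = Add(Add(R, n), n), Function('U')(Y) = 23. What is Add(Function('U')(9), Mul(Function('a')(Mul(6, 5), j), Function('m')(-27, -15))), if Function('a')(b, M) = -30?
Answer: 3443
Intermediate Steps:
Function('m')(R, n) = Add(Mul(2, R), Mul(4, n)) (Function('m')(R, n) = Mul(2, Add(Add(R, n), n)) = Mul(2, Add(R, Mul(2, n))) = Add(Mul(2, R), Mul(4, n)))
j = Rational(73, 2) (j = Add(1, Mul(Rational(-1, 2), Add(19, Mul(Mul(-5, 3), 6)))) = Add(1, Mul(Rational(-1, 2), Add(19, Mul(-15, 6)))) = Add(1, Mul(Rational(-1, 2), Add(19, -90))) = Add(1, Mul(Rational(-1, 2), -71)) = Add(1, Rational(71, 2)) = Rational(73, 2) ≈ 36.500)
Add(Function('U')(9), Mul(Function('a')(Mul(6, 5), j), Function('m')(-27, -15))) = Add(23, Mul(-30, Add(Mul(2, -27), Mul(4, -15)))) = Add(23, Mul(-30, Add(-54, -60))) = Add(23, Mul(-30, -114)) = Add(23, 3420) = 3443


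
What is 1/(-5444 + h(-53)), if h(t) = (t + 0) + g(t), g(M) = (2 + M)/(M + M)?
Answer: -106/582631 ≈ -0.00018193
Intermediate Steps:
g(M) = (2 + M)/(2*M) (g(M) = (2 + M)/((2*M)) = (2 + M)*(1/(2*M)) = (2 + M)/(2*M))
h(t) = t + (2 + t)/(2*t) (h(t) = (t + 0) + (2 + t)/(2*t) = t + (2 + t)/(2*t))
1/(-5444 + h(-53)) = 1/(-5444 + (1/2 - 53 + 1/(-53))) = 1/(-5444 + (1/2 - 53 - 1/53)) = 1/(-5444 - 5567/106) = 1/(-582631/106) = -106/582631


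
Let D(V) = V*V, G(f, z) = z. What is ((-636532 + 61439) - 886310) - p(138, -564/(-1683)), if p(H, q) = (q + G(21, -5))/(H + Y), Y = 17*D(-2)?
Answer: -168888496481/115566 ≈ -1.4614e+6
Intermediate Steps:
D(V) = V**2
Y = 68 (Y = 17*(-2)**2 = 17*4 = 68)
p(H, q) = (-5 + q)/(68 + H) (p(H, q) = (q - 5)/(H + 68) = (-5 + q)/(68 + H))
((-636532 + 61439) - 886310) - p(138, -564/(-1683)) = ((-636532 + 61439) - 886310) - (-5 - 564/(-1683))/(68 + 138) = (-575093 - 886310) - (-5 - 564*(-1/1683))/206 = -1461403 - (-5 + 188/561)/206 = -1461403 - (-2617)/(206*561) = -1461403 - 1*(-2617/115566) = -1461403 + 2617/115566 = -168888496481/115566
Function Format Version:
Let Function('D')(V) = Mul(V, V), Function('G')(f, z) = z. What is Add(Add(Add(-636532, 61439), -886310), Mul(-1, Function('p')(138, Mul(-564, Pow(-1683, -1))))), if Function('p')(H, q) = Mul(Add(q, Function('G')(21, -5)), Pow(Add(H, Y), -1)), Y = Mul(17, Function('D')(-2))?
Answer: Rational(-168888496481, 115566) ≈ -1.4614e+6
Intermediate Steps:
Function('D')(V) = Pow(V, 2)
Y = 68 (Y = Mul(17, Pow(-2, 2)) = Mul(17, 4) = 68)
Function('p')(H, q) = Mul(Pow(Add(68, H), -1), Add(-5, q)) (Function('p')(H, q) = Mul(Add(q, -5), Pow(Add(H, 68), -1)) = Mul(Add(-5, q), Pow(Add(68, H), -1)) = Mul(Pow(Add(68, H), -1), Add(-5, q)))
Add(Add(Add(-636532, 61439), -886310), Mul(-1, Function('p')(138, Mul(-564, Pow(-1683, -1))))) = Add(Add(Add(-636532, 61439), -886310), Mul(-1, Mul(Pow(Add(68, 138), -1), Add(-5, Mul(-564, Pow(-1683, -1)))))) = Add(Add(-575093, -886310), Mul(-1, Mul(Pow(206, -1), Add(-5, Mul(-564, Rational(-1, 1683)))))) = Add(-1461403, Mul(-1, Mul(Rational(1, 206), Add(-5, Rational(188, 561))))) = Add(-1461403, Mul(-1, Mul(Rational(1, 206), Rational(-2617, 561)))) = Add(-1461403, Mul(-1, Rational(-2617, 115566))) = Add(-1461403, Rational(2617, 115566)) = Rational(-168888496481, 115566)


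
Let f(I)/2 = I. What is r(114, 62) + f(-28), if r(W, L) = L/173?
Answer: -9626/173 ≈ -55.642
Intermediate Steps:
f(I) = 2*I
r(W, L) = L/173 (r(W, L) = L*(1/173) = L/173)
r(114, 62) + f(-28) = (1/173)*62 + 2*(-28) = 62/173 - 56 = -9626/173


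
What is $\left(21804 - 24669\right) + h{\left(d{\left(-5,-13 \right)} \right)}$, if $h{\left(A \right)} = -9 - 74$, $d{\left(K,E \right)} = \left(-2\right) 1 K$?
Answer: $-2948$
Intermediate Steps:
$d{\left(K,E \right)} = - 2 K$
$h{\left(A \right)} = -83$ ($h{\left(A \right)} = -9 - 74 = -83$)
$\left(21804 - 24669\right) + h{\left(d{\left(-5,-13 \right)} \right)} = \left(21804 - 24669\right) - 83 = -2865 - 83 = -2948$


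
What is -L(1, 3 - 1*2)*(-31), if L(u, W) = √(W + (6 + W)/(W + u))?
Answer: 93*√2/2 ≈ 65.761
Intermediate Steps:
L(u, W) = √(W + (6 + W)/(W + u))
-L(1, 3 - 1*2)*(-31) = -√((6 + (3 - 1*2) + (3 - 1*2)*((3 - 1*2) + 1))/((3 - 1*2) + 1))*(-31) = -√((6 + (3 - 2) + (3 - 2)*((3 - 2) + 1))/((3 - 2) + 1))*(-31) = -√((6 + 1 + 1*(1 + 1))/(1 + 1))*(-31) = -√((6 + 1 + 1*2)/2)*(-31) = -√((6 + 1 + 2)/2)*(-31) = -√((½)*9)*(-31) = -√(9/2)*(-31) = -3*√2/2*(-31) = -(-93)*√2/2 = 93*√2/2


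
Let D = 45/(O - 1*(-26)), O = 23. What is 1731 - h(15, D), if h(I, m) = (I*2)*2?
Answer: 1671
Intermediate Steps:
D = 45/49 (D = 45/(23 - 1*(-26)) = 45/(23 + 26) = 45/49 ≈ 0.91837)
h(I, m) = 4*I (h(I, m) = (2*I)*2 = 4*I)
1731 - h(15, D) = 1731 - 4*15 = 1731 - 1*60 = 1731 - 60 = 1671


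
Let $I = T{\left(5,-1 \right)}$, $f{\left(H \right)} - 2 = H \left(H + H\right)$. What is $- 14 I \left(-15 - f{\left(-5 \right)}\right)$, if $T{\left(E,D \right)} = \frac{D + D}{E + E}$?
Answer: $- \frac{938}{5} \approx -187.6$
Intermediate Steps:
$f{\left(H \right)} = 2 + 2 H^{2}$ ($f{\left(H \right)} = 2 + H \left(H + H\right) = 2 + H 2 H = 2 + 2 H^{2}$)
$T{\left(E,D \right)} = \frac{D}{E}$ ($T{\left(E,D \right)} = \frac{2 D}{2 E} = 2 D \frac{1}{2 E} = \frac{D}{E}$)
$I = - \frac{1}{5} \approx -0.2$
$- 14 I \left(-15 - f{\left(-5 \right)}\right) = \left(-14\right) \left(- \frac{1}{5}\right) \left(-15 - \left(2 + 2 \left(-5\right)^{2}\right)\right) = \frac{14 \left(-15 - \left(2 + 2 \cdot 25\right)\right)}{5} = \frac{14 \left(-15 - \left(2 + 50\right)\right)}{5} = \frac{14 \left(-15 - 52\right)}{5} = \frac{14}{5} \left(-67\right) = - \frac{938}{5}$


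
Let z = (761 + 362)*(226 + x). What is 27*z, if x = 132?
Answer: 10854918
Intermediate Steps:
z = 402034 (z = (761 + 362)*(226 + 132) = 1123*358 = 402034)
27*z = 27*402034 = 10854918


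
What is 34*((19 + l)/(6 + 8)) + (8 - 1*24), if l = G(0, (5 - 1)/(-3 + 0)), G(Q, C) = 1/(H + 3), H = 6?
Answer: 1916/63 ≈ 30.413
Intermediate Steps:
G(Q, C) = 1/9 (G(Q, C) = 1/(6 + 3) = 1/9)
l = 1/9 ≈ 0.11111
34*((19 + l)/(6 + 8)) + (8 - 1*24) = 34*((19 + 1/9)/(6 + 8)) + (8 - 1*24) = 34*((172/9)/14) + (8 - 24) = 34*((172/9)*(1/14)) - 16 = 34*(86/63) - 16 = 2924/63 - 16 = 1916/63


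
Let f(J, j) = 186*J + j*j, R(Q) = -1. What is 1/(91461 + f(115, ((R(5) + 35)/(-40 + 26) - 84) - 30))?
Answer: 49/6193924 ≈ 7.9110e-6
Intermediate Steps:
f(J, j) = j**2 + 186*J (f(J, j) = 186*J + j**2 = j**2 + 186*J)
1/(91461 + f(115, ((R(5) + 35)/(-40 + 26) - 84) - 30)) = 1/(91461 + ((((-1 + 35)/(-40 + 26) - 84) - 30)**2 + 186*115)) = 1/(91461 + (((34/(-14) - 84) - 30)**2 + 21390)) = 1/(91461 + (((34*(-1/14) - 84) - 30)**2 + 21390)) = 1/(91461 + (((-17/7 - 84) - 30)**2 + 21390)) = 1/(91461 + ((-605/7 - 30)**2 + 21390)) = 1/(91461 + ((-815/7)**2 + 21390)) = 1/(91461 + (664225/49 + 21390)) = 1/(91461 + 1712335/49) = 1/(6193924/49) = 49/6193924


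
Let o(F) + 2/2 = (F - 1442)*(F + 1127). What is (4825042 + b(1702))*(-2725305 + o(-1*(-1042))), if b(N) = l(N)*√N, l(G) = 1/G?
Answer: -17335922352052 - 1796453*√1702/851 ≈ -1.7336e+13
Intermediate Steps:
o(F) = -1 + (-1442 + F)*(1127 + F) (o(F) = -1 + (F - 1442)*(F + 1127) = -1 + (-1442 + F)*(1127 + F))
b(N) = N^(-½) (b(N) = √N/N = N^(-½))
(4825042 + b(1702))*(-2725305 + o(-1*(-1042))) = (4825042 + 1702^(-½))*(-2725305 + (-1625135 + (-1*(-1042))² - (-315)*(-1042))) = (4825042 + √1702/1702)*(-2725305 + (-1625135 + 1042² - 315*1042)) = (4825042 + √1702/1702)*(-2725305 + (-1625135 + 1085764 - 328230)) = (4825042 + √1702/1702)*(-2725305 - 867601) = (4825042 + √1702/1702)*(-3592906) = -17335922352052 - 1796453*√1702/851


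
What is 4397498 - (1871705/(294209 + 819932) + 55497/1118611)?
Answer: 421581329984383182/95868490627 ≈ 4.3975e+6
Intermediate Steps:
4397498 - (1871705/(294209 + 819932) + 55497/1118611) = 4397498 - (1871705/1114141 + 55497*(1/1118611)) = 4397498 - (1871705*(1/1114141) + 4269/86047) = 4397498 - (1871705/1114141 + 4269/86047) = 4397498 - 1*165810868064/95868490627 = 4397498 - 165810868064/95868490627 = 421581329984383182/95868490627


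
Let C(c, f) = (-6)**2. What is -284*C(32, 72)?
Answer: -10224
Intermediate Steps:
C(c, f) = 36
-284*C(32, 72) = -284*36 = -10224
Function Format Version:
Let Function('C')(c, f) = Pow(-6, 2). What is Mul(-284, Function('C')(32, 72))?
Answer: -10224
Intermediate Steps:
Function('C')(c, f) = 36
Mul(-284, Function('C')(32, 72)) = Mul(-284, 36) = -10224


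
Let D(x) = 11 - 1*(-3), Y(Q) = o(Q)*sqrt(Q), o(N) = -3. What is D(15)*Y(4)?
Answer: -84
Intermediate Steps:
Y(Q) = -3*sqrt(Q)
D(x) = 14 (D(x) = 11 + 3 = 14)
D(15)*Y(4) = 14*(-3*sqrt(4)) = 14*(-3*2) = 14*(-6) = -84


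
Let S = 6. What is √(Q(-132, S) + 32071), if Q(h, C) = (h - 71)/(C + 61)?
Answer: √143953118/67 ≈ 179.08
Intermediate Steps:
Q(h, C) = (-71 + h)/(61 + C)
√(Q(-132, S) + 32071) = √((-71 - 132)/(61 + 6) + 32071) = √(-203/67 + 32071) = √(2148554/67) = √143953118/67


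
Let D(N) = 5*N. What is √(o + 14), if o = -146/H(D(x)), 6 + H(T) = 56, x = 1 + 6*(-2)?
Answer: √277/5 ≈ 3.3287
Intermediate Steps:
x = -11 (x = 1 - 12 = -11)
H(T) = 50 (H(T) = -6 + 56 = 50)
o = -73/25 (o = -146/50 = -146*1/50 = -73/25 ≈ -2.9200)
√(o + 14) = √(-73/25 + 14) = √(277/25) = √277/5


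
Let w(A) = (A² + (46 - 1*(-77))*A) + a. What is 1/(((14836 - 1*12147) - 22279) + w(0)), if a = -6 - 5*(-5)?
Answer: -1/19571 ≈ -5.1096e-5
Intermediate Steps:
a = 19 (a = -6 + 25 = 19)
w(A) = 19 + A² + 123*A (w(A) = (A² + (46 - 1*(-77))*A) + 19 = (A² + (46 + 77)*A) + 19 = (A² + 123*A) + 19 = 19 + A² + 123*A)
1/(((14836 - 1*12147) - 22279) + w(0)) = 1/(((14836 - 1*12147) - 22279) + (19 + 0² + 123*0)) = 1/(((14836 - 12147) - 22279) + (19 + 0 + 0)) = 1/((2689 - 22279) + 19) = 1/(-19590 + 19) = 1/(-19571) = -1/19571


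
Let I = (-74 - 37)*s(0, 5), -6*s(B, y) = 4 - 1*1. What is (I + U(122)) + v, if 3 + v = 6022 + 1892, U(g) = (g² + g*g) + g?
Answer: 75713/2 ≈ 37857.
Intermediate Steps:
s(B, y) = -½ (s(B, y) = -(4 - 1*1)/6 = -(4 - 1)/6 = -⅙*3 = -½)
U(g) = g + 2*g² (U(g) = (g² + g²) + g = 2*g² + g = g + 2*g²)
I = 111/2 (I = (-74 - 37)*(-½) = -111*(-½) = 111/2 ≈ 55.500)
v = 7911 (v = -3 + (6022 + 1892) = -3 + 7914 = 7911)
(I + U(122)) + v = (111/2 + 122*(1 + 2*122)) + 7911 = (111/2 + 122*(1 + 244)) + 7911 = (111/2 + 122*245) + 7911 = (111/2 + 29890) + 7911 = 59891/2 + 7911 = 75713/2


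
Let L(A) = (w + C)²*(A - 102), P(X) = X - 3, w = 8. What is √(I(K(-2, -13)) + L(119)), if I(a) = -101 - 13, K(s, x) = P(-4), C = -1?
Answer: √719 ≈ 26.814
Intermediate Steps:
P(X) = -3 + X
K(s, x) = -7 (K(s, x) = -3 - 4 = -7)
I(a) = -114
L(A) = -4998 + 49*A (L(A) = (8 - 1)²*(A - 102) = 7²*(-102 + A) = 49*(-102 + A) = -4998 + 49*A)
√(I(K(-2, -13)) + L(119)) = √(-114 + (-4998 + 49*119)) = √(-114 + (-4998 + 5831)) = √(-114 + 833) = √719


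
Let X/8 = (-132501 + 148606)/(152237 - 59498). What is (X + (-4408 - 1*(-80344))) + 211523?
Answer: 26658789041/92739 ≈ 2.8746e+5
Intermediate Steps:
X = 128840/92739 (X = 8*((-132501 + 148606)/(152237 - 59498)) = 8*(16105/92739) = 128840/92739 ≈ 1.3893)
(X + (-4408 - 1*(-80344))) + 211523 = (128840/92739 + (-4408 - 1*(-80344))) + 211523 = (128840/92739 + (-4408 + 80344)) + 211523 = (128840/92739 + 75936) + 211523 = 7042357544/92739 + 211523 = 26658789041/92739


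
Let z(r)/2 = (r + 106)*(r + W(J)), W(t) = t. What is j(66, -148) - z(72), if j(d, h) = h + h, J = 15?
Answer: -31268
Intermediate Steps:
j(d, h) = 2*h
z(r) = 2*(15 + r)*(106 + r) (z(r) = 2*((r + 106)*(r + 15)) = 2*((106 + r)*(15 + r)) = 2*((15 + r)*(106 + r)) = 2*(15 + r)*(106 + r))
j(66, -148) - z(72) = 2*(-148) - (3180 + 2*72² + 242*72) = -296 - (3180 + 2*5184 + 17424) = -296 - (3180 + 10368 + 17424) = -296 - 1*30972 = -296 - 30972 = -31268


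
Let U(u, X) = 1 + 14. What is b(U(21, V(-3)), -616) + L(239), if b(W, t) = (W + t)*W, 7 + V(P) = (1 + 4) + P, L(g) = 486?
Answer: -8529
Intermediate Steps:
V(P) = -2 + P (V(P) = -7 + ((1 + 4) + P) = -7 + (5 + P) = -2 + P)
U(u, X) = 15
b(W, t) = W*(W + t)
b(U(21, V(-3)), -616) + L(239) = 15*(15 - 616) + 486 = 15*(-601) + 486 = -9015 + 486 = -8529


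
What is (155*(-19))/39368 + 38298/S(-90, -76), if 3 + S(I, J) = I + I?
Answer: -26460607/126392 ≈ -209.35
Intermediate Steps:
S(I, J) = -3 + 2*I (S(I, J) = -3 + (I + I) = -3 + 2*I)
(155*(-19))/39368 + 38298/S(-90, -76) = (155*(-19))/39368 + 38298/(-3 + 2*(-90)) = -2945*1/39368 + 38298/(-3 - 180) = -155/2072 + 38298/(-183) = -155/2072 + 38298*(-1/183) = -155/2072 - 12766/61 = -26460607/126392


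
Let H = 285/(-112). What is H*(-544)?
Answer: 9690/7 ≈ 1384.3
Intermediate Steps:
H = -285/112 (H = 285*(-1/112) = -285/112 ≈ -2.5446)
H*(-544) = -285/112*(-544) = 9690/7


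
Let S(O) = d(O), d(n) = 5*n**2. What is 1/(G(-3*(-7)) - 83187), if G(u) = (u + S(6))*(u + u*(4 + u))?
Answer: 1/26559 ≈ 3.7652e-5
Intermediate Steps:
S(O) = 5*O**2
G(u) = (180 + u)*(u + u*(4 + u)) (G(u) = (u + 5*6**2)*(u + u*(4 + u)) = (u + 5*36)*(u + u*(4 + u)) = (u + 180)*(u + u*(4 + u)) = (180 + u)*(u + u*(4 + u)))
1/(G(-3*(-7)) - 83187) = 1/((-3*(-7))*(900 + (-3*(-7))**2 + 185*(-3*(-7))) - 83187) = 1/(21*(900 + 21**2 + 185*21) - 83187) = 1/(21*(900 + 441 + 3885) - 83187) = 1/(21*5226 - 83187) = 1/(109746 - 83187) = 1/26559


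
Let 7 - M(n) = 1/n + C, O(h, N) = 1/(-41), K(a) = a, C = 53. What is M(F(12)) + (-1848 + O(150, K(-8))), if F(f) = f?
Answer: -931901/492 ≈ -1894.1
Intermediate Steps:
O(h, N) = -1/41
M(n) = -46 - 1/n (M(n) = 7 - (1/n + 53) = 7 - (53 + 1/n) = 7 + (-53 - 1/n) = -46 - 1/n)
M(F(12)) + (-1848 + O(150, K(-8))) = (-46 - 1/12) + (-1848 - 1/41) = (-46 - 1*1/12) - 75769/41 = (-46 - 1/12) - 75769/41 = -553/12 - 75769/41 = -931901/492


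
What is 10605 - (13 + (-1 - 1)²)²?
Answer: 10316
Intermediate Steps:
10605 - (13 + (-1 - 1)²)² = 10605 - (13 + (-2)²)² = 10605 - (13 + 4)² = 10605 - 1*17² = 10605 - 1*289 = 10605 - 289 = 10316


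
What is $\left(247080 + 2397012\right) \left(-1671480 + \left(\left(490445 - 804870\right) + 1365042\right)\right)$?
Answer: $-1641618891396$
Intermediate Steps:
$\left(247080 + 2397012\right) \left(-1671480 + \left(\left(490445 - 804870\right) + 1365042\right)\right) = 2644092 \left(-1671480 + \left(-314425 + 1365042\right)\right) = 2644092 \left(-1671480 + 1050617\right) = 2644092 \left(-620863\right) = -1641618891396$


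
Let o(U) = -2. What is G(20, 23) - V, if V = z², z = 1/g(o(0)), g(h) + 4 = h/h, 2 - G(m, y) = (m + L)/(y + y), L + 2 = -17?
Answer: 773/414 ≈ 1.8671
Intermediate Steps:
L = -19 (L = -2 - 17 = -19)
G(m, y) = 2 - (-19 + m)/(2*y) (G(m, y) = 2 - (m - 19)/(y + y) = 2 - (-19 + m)/(2*y))
g(h) = -3 (g(h) = -4 + h/h = -4 + 1 = -3)
z = -⅓ (z = 1/(-3) = -⅓ ≈ -0.33333)
V = ⅑ (V = (-⅓)² = ⅑ ≈ 0.11111)
G(20, 23) - V = (½)*(19 - 1*20 + 4*23)/23 - 1*⅑ = (½)*(1/23)*(19 - 20 + 92) - ⅑ = (½)*(1/23)*91 - ⅑ = 91/46 - ⅑ = 773/414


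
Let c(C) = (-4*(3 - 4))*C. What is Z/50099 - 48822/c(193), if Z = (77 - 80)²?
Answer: -1222963215/19338214 ≈ -63.241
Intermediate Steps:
Z = 9 (Z = (-3)² = 9)
c(C) = 4*C (c(C) = (-4*(-1))*C = 4*C)
Z/50099 - 48822/c(193) = 9/50099 - 48822/(4*193) = 9*(1/50099) - 48822/772 = 9/50099 - 48822*1/772 = 9/50099 - 24411/386 = -1222963215/19338214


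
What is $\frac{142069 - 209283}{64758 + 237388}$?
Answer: $- \frac{33607}{151073} \approx -0.22246$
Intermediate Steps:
$\frac{142069 - 209283}{64758 + 237388} = \frac{142069 - 209283}{302146} = \left(142069 - 209283\right) \frac{1}{302146} = \left(-67214\right) \frac{1}{302146} = - \frac{33607}{151073}$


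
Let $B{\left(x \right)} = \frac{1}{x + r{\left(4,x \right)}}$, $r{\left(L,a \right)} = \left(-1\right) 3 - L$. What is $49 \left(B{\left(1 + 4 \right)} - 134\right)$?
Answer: $- \frac{13181}{2} \approx -6590.5$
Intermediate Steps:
$r{\left(L,a \right)} = -3 - L$
$B{\left(x \right)} = \frac{1}{-7 + x}$ ($B{\left(x \right)} = \frac{1}{x - 7} = \frac{1}{-7 + x}$)
$49 \left(B{\left(1 + 4 \right)} - 134\right) = 49 \left(\frac{1}{-7 + \left(1 + 4\right)} - 134\right) = 49 \left(\frac{1}{-7 + 5} - 134\right) = 49 \left(\frac{1}{-2} - 134\right) = 49 \left(- \frac{1}{2} - 134\right) = 49 \left(- \frac{269}{2}\right) = - \frac{13181}{2}$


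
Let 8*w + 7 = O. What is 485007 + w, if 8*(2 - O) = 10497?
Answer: 31029911/64 ≈ 4.8484e+5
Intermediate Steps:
O = -10481/8 (O = 2 - 1/8*10497 = 2 - 10497/8 = -10481/8 ≈ -1310.1)
w = -10537/64 (w = -7/8 + (1/8)*(-10481/8) = -7/8 - 10481/64 = -10537/64 ≈ -164.64)
485007 + w = 485007 - 10537/64 = 31029911/64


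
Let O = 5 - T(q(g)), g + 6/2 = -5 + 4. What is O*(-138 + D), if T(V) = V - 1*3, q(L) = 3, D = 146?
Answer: 40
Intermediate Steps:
g = -4 (g = -3 + (-5 + 4) = -3 - 1 = -4)
T(V) = -3 + V (T(V) = V - 3 = -3 + V)
O = 5 (O = 5 - (-3 + 3) = 5 - 1*0 = 5 + 0 = 5)
O*(-138 + D) = 5*(-138 + 146) = 5*8 = 40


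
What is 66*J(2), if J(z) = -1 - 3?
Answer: -264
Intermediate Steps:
J(z) = -4
66*J(2) = 66*(-4) = -264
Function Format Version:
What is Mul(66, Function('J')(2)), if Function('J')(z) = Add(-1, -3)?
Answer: -264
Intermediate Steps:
Function('J')(z) = -4
Mul(66, Function('J')(2)) = Mul(66, -4) = -264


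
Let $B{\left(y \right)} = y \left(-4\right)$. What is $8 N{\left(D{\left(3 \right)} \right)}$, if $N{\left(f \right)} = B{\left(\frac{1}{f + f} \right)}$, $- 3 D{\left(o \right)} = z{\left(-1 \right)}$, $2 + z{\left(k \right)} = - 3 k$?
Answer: $48$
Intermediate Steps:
$z{\left(k \right)} = -2 - 3 k$
$D{\left(o \right)} = - \frac{1}{3}$ ($D{\left(o \right)} = - \frac{-2 - -3}{3} = - \frac{-2 + 3}{3} = \left(- \frac{1}{3}\right) 1 = - \frac{1}{3}$)
$B{\left(y \right)} = - 4 y$
$N{\left(f \right)} = - \frac{2}{f}$ ($N{\left(f \right)} = - \frac{4}{f + f} = - \frac{4}{2 f} = - 4 \frac{1}{2 f} = - \frac{2}{f}$)
$8 N{\left(D{\left(3 \right)} \right)} = 8 \left(- \frac{2}{- \frac{1}{3}}\right) = 8 \left(\left(-2\right) \left(-3\right)\right) = 8 \cdot 6 = 48$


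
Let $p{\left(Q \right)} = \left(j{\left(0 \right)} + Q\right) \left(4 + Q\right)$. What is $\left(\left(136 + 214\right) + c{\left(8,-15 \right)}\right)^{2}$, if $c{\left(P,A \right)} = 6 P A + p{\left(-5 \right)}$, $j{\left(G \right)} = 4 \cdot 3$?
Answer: $142129$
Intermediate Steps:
$j{\left(G \right)} = 12$
$p{\left(Q \right)} = \left(4 + Q\right) \left(12 + Q\right)$ ($p{\left(Q \right)} = \left(12 + Q\right) \left(4 + Q\right) = \left(4 + Q\right) \left(12 + Q\right)$)
$c{\left(P,A \right)} = -7 + 6 A P$ ($c{\left(P,A \right)} = 6 P A + \left(48 + \left(-5\right)^{2} + 16 \left(-5\right)\right) = 6 A P + \left(48 + 25 - 80\right) = 6 A P - 7 = -7 + 6 A P$)
$\left(\left(136 + 214\right) + c{\left(8,-15 \right)}\right)^{2} = \left(\left(136 + 214\right) + \left(-7 + 6 \left(-15\right) 8\right)\right)^{2} = \left(350 - 727\right)^{2} = \left(-377\right)^{2} = 142129$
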